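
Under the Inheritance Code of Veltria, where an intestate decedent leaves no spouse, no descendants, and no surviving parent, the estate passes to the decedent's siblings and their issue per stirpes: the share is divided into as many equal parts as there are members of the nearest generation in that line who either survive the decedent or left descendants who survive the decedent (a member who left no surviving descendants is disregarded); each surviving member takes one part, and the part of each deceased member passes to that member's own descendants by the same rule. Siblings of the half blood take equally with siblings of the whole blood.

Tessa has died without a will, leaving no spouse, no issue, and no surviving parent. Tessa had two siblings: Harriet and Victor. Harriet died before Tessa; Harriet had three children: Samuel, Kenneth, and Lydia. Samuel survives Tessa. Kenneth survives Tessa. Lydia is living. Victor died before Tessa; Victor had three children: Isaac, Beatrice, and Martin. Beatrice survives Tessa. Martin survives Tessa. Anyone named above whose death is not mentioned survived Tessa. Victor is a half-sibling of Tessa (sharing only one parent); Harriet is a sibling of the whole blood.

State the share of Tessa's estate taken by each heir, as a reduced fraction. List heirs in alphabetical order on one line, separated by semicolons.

Beatrice 1/6; Isaac 1/6; Kenneth 1/6; Lydia 1/6; Martin 1/6; Samuel 1/6

No spouse, descendants, or parent survives, so the estate passes to Tessa's siblings per stirpes.
Half-blood and whole-blood siblings take equally under the stated rule.
The estate is divided into 2 equal shares of 1/2 among Harriet, Victor.
Harriet predeceased; the 1/2 allotted to Harriet's branch passes to Harriet's issue by representation.
The 1/2 is divided into 3 equal shares of 1/6 among Samuel, Kenneth, Lydia.
Samuel is living and takes 1/6.
Kenneth is living and takes 1/6.
Lydia is living and takes 1/6.
Victor predeceased; the 1/2 allotted to Victor's branch passes to Victor's issue by representation.
The 1/2 is divided into 3 equal shares of 1/6 among Isaac, Beatrice, Martin.
Isaac is living and takes 1/6.
Beatrice is living and takes 1/6.
Martin is living and takes 1/6.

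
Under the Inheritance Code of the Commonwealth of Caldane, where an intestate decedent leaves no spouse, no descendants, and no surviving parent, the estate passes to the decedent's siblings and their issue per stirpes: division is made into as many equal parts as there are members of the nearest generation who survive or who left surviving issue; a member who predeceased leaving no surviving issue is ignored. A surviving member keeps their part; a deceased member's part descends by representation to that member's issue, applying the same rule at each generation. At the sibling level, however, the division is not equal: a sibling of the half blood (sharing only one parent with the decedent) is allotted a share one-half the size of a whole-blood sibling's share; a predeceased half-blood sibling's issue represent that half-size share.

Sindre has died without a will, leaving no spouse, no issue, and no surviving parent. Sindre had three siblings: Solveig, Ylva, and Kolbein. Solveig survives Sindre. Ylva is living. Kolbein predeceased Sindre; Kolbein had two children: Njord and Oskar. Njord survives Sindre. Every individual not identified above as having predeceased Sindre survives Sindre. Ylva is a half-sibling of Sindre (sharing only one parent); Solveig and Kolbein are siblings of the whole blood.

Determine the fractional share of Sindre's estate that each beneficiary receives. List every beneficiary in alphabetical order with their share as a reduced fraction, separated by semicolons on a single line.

No spouse, descendants, or parent survives, so the estate passes to Sindre's siblings per stirpes.
Half-blood siblings count for one-half the weight of whole-blood siblings at the initial division.
Dividing 1 in proportion to weights (total weight 5/2): Solveig (weight 1) → 2/5; Ylva (weight 1/2) → 1/5; Kolbein (weight 1) → 2/5.
Solveig is living and takes 2/5.
Ylva is living and takes 1/5.
Kolbein predeceased; the 2/5 allotted to Kolbein's branch passes to Kolbein's issue by representation.
The 2/5 is divided into 2 equal shares of 1/5 among Njord, Oskar.
Njord is living and takes 1/5.
Oskar is living and takes 1/5.

Njord 1/5; Oskar 1/5; Solveig 2/5; Ylva 1/5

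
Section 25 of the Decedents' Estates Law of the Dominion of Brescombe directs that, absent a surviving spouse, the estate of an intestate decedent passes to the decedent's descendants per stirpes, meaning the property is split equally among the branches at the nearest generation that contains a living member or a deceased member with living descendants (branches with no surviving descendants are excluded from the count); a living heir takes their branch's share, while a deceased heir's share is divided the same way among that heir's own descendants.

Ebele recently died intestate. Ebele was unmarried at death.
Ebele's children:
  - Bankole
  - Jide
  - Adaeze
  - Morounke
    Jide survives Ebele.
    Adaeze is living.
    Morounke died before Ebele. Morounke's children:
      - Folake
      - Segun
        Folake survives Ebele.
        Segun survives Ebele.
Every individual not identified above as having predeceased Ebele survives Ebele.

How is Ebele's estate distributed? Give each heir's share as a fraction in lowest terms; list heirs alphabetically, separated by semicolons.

There is no surviving spouse, so the entire estate passes to Ebele's descendants per stirpes.
The estate is divided into 4 equal shares of 1/4 among Bankole, Jide, Adaeze, Morounke.
Bankole is living and takes 1/4.
Jide is living and takes 1/4.
Adaeze is living and takes 1/4.
Morounke predeceased; the 1/4 allotted to Morounke's branch passes to Morounke's issue by representation.
The 1/4 is divided into 2 equal shares of 1/8 among Folake, Segun.
Folake is living and takes 1/8.
Segun is living and takes 1/8.

Adaeze 1/4; Bankole 1/4; Folake 1/8; Jide 1/4; Segun 1/8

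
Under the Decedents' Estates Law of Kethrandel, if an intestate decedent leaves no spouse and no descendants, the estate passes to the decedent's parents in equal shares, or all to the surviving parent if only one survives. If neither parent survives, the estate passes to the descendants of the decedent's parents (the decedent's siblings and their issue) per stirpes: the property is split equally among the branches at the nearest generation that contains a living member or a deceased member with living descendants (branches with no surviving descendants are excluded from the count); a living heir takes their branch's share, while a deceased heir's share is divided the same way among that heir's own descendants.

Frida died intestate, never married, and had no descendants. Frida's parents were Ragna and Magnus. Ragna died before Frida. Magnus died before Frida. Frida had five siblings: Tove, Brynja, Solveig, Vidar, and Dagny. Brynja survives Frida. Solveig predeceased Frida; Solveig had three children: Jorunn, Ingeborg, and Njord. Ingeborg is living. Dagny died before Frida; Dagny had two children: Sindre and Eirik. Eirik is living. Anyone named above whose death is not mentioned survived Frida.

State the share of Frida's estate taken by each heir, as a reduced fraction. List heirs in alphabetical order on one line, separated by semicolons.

Brynja 1/5; Eirik 1/10; Ingeborg 1/15; Jorunn 1/15; Njord 1/15; Sindre 1/10; Tove 1/5; Vidar 1/5

Neither parent survives and there are no descendants, so the estate passes to Frida's siblings and their issue per stirpes.
The estate is divided into 5 equal shares of 1/5 among Tove, Brynja, Solveig, Vidar, Dagny.
Tove is living and takes 1/5.
Brynja is living and takes 1/5.
Solveig predeceased; the 1/5 allotted to Solveig's branch passes to Solveig's issue by representation.
The 1/5 is divided into 3 equal shares of 1/15 among Jorunn, Ingeborg, Njord.
Jorunn is living and takes 1/15.
Ingeborg is living and takes 1/15.
Njord is living and takes 1/15.
Vidar is living and takes 1/5.
Dagny predeceased; the 1/5 allotted to Dagny's branch passes to Dagny's issue by representation.
The 1/5 is divided into 2 equal shares of 1/10 among Sindre, Eirik.
Sindre is living and takes 1/10.
Eirik is living and takes 1/10.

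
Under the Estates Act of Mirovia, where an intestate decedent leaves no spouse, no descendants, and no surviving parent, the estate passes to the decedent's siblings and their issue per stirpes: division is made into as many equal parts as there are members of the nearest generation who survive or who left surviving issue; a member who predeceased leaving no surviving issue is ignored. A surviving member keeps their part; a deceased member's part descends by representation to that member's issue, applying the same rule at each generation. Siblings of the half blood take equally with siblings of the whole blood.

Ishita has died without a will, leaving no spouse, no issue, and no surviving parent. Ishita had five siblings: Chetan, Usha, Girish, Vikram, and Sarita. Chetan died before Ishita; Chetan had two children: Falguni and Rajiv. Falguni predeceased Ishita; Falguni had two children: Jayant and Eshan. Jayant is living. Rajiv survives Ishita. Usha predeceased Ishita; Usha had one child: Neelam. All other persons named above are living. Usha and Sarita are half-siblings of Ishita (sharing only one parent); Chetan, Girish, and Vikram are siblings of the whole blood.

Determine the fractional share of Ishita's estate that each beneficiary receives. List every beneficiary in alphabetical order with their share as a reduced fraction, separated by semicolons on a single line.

Eshan 1/20; Girish 1/5; Jayant 1/20; Neelam 1/5; Rajiv 1/10; Sarita 1/5; Vikram 1/5

No spouse, descendants, or parent survives, so the estate passes to Ishita's siblings per stirpes.
Half-blood and whole-blood siblings take equally under the stated rule.
The estate is divided into 5 equal shares of 1/5 among Chetan, Usha, Girish, Vikram, Sarita.
Chetan predeceased; the 1/5 allotted to Chetan's branch passes to Chetan's issue by representation.
The 1/5 is divided into 2 equal shares of 1/10 among Falguni, Rajiv.
Falguni predeceased; the 1/10 allotted to Falguni's branch passes to Falguni's issue by representation.
The 1/10 is divided into 2 equal shares of 1/20 among Jayant, Eshan.
Jayant is living and takes 1/20.
Eshan is living and takes 1/20.
Rajiv is living and takes 1/10.
Usha predeceased; the 1/5 allotted to Usha's branch passes to Usha's issue by representation.
Neelam is the sole taker at this level and receives the full 1/5.
Girish is living and takes 1/5.
Vikram is living and takes 1/5.
Sarita is living and takes 1/5.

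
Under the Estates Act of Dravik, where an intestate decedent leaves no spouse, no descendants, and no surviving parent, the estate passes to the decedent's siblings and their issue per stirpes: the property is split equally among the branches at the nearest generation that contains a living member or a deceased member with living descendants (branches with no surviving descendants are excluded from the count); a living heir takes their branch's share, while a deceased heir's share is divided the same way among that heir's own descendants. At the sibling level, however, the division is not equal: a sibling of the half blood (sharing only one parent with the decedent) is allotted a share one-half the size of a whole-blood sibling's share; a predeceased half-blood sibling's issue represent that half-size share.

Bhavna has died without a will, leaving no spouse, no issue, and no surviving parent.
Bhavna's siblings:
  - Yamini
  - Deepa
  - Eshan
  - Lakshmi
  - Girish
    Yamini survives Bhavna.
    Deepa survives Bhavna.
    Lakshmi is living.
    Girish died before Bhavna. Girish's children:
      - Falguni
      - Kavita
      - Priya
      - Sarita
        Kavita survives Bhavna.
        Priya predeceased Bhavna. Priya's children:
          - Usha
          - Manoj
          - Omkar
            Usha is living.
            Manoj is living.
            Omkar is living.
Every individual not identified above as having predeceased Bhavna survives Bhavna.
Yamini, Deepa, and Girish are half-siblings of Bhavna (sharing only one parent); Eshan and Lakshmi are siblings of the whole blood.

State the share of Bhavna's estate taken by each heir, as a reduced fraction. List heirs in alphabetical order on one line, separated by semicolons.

Deepa 1/7; Eshan 2/7; Falguni 1/28; Kavita 1/28; Lakshmi 2/7; Manoj 1/84; Omkar 1/84; Sarita 1/28; Usha 1/84; Yamini 1/7

No spouse, descendants, or parent survives, so the estate passes to Bhavna's siblings per stirpes.
Half-blood siblings count for one-half the weight of whole-blood siblings at the initial division.
Dividing 1 in proportion to weights (total weight 7/2): Yamini (weight 1/2) → 1/7; Deepa (weight 1/2) → 1/7; Eshan (weight 1) → 2/7; Lakshmi (weight 1) → 2/7; Girish (weight 1/2) → 1/7.
Yamini is living and takes 1/7.
Deepa is living and takes 1/7.
Eshan is living and takes 2/7.
Lakshmi is living and takes 2/7.
Girish predeceased; the 1/7 allotted to Girish's branch passes to Girish's issue by representation.
The 1/7 is divided into 4 equal shares of 1/28 among Falguni, Kavita, Priya, Sarita.
Falguni is living and takes 1/28.
Kavita is living and takes 1/28.
Priya predeceased; the 1/28 allotted to Priya's branch passes to Priya's issue by representation.
The 1/28 is divided into 3 equal shares of 1/84 among Usha, Manoj, Omkar.
Usha is living and takes 1/84.
Manoj is living and takes 1/84.
Omkar is living and takes 1/84.
Sarita is living and takes 1/28.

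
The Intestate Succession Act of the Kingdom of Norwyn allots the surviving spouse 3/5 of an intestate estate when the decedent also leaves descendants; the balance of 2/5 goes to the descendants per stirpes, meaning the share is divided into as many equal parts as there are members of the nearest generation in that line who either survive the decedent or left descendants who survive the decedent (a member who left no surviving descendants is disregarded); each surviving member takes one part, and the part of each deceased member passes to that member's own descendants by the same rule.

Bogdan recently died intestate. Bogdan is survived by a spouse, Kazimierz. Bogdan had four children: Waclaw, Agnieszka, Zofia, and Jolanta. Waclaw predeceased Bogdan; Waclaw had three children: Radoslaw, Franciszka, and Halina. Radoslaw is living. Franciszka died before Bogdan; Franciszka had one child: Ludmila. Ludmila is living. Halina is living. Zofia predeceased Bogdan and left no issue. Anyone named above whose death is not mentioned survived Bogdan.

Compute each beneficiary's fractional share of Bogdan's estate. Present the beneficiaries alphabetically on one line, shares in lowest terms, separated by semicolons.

Agnieszka 2/15; Halina 2/45; Jolanta 2/15; Kazimierz 3/5; Ludmila 2/45; Radoslaw 2/45

Kazimierz, as surviving spouse, takes 3/5.
The remaining 2/5 passes to Bogdan's descendants per stirpes.
Zofia left no surviving issue, so that branch lapses and is disregarded.
The 2/5 is divided into 3 equal shares of 2/15 among Waclaw, Agnieszka, Jolanta.
Waclaw predeceased; the 2/15 allotted to Waclaw's branch passes to Waclaw's issue by representation.
The 2/15 is divided into 3 equal shares of 2/45 among Radoslaw, Franciszka, Halina.
Radoslaw is living and takes 2/45.
Franciszka predeceased; the 2/45 allotted to Franciszka's branch passes to Franciszka's issue by representation.
Ludmila is the sole taker at this level and receives the full 2/45.
Halina is living and takes 2/45.
Agnieszka is living and takes 2/15.
Jolanta is living and takes 2/15.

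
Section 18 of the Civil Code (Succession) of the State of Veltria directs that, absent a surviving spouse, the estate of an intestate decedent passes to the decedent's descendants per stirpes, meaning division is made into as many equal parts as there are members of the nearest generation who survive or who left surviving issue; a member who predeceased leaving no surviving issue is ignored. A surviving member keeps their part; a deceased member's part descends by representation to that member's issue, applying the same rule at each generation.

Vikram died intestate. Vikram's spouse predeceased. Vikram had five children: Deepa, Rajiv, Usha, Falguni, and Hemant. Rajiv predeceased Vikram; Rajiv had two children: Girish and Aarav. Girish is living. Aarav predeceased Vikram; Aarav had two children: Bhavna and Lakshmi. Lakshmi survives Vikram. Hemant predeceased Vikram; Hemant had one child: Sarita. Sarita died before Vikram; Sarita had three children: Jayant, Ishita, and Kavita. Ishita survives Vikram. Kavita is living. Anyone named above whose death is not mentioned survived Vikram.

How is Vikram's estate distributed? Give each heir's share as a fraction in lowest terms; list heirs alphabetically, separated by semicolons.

There is no surviving spouse, so the entire estate passes to Vikram's descendants per stirpes.
The estate is divided into 5 equal shares of 1/5 among Deepa, Rajiv, Usha, Falguni, Hemant.
Deepa is living and takes 1/5.
Rajiv predeceased; the 1/5 allotted to Rajiv's branch passes to Rajiv's issue by representation.
The 1/5 is divided into 2 equal shares of 1/10 among Girish, Aarav.
Girish is living and takes 1/10.
Aarav predeceased; the 1/10 allotted to Aarav's branch passes to Aarav's issue by representation.
The 1/10 is divided into 2 equal shares of 1/20 among Bhavna, Lakshmi.
Bhavna is living and takes 1/20.
Lakshmi is living and takes 1/20.
Usha is living and takes 1/5.
Falguni is living and takes 1/5.
Hemant predeceased; the 1/5 allotted to Hemant's branch passes to Hemant's issue by representation.
Sarita's line is the sole branch at this level, so the full 1/5 passes to Sarita's issue by representation.
The 1/5 is divided into 3 equal shares of 1/15 among Jayant, Ishita, Kavita.
Jayant is living and takes 1/15.
Ishita is living and takes 1/15.
Kavita is living and takes 1/15.

Bhavna 1/20; Deepa 1/5; Falguni 1/5; Girish 1/10; Ishita 1/15; Jayant 1/15; Kavita 1/15; Lakshmi 1/20; Usha 1/5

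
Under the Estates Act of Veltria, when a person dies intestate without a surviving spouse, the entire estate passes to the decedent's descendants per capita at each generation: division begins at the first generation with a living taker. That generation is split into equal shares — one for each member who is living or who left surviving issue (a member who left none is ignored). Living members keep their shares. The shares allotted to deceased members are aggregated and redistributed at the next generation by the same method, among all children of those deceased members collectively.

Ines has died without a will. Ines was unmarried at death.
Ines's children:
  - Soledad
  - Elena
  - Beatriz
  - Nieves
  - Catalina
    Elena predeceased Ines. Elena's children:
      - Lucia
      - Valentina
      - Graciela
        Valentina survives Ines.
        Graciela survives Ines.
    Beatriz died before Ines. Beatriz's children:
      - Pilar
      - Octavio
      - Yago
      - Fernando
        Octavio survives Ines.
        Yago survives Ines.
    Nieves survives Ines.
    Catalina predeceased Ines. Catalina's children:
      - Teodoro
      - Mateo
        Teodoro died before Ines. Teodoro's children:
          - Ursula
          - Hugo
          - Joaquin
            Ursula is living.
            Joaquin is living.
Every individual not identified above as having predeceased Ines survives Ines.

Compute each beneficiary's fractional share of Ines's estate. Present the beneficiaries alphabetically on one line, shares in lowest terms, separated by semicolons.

There is no surviving spouse, so the entire estate passes to Ines's descendants per capita at each generation.
At generation 1 (Soledad, Elena, Beatriz, Nieves, Catalina) there are 5 shares of (1)/5 = 1/5 each.
Living: Soledad and Nieves — each takes 1/5.
Deceased: Elena, Beatriz, and Catalina. Their combined 3/5 is pooled and carried to generation 2.
At generation 2 (Lucia, Valentina, Graciela, Pilar, Octavio, Yago, Fernando, Teodoro, Mateo) there are 9 shares of (3/5)/9 = 1/15 each.
Living: Lucia, Valentina, Graciela, Pilar, Octavio, Yago, Fernando, and Mateo — each takes 1/15.
Deceased: Teodoro. That 1/15 share is carried to generation 3.
At generation 3 (Ursula, Hugo, Joaquin) there are 3 shares of (1/15)/3 = 1/45 each.
Living: Ursula, Hugo, and Joaquin — each takes 1/45.

Fernando 1/15; Graciela 1/15; Hugo 1/45; Joaquin 1/45; Lucia 1/15; Mateo 1/15; Nieves 1/5; Octavio 1/15; Pilar 1/15; Soledad 1/5; Ursula 1/45; Valentina 1/15; Yago 1/15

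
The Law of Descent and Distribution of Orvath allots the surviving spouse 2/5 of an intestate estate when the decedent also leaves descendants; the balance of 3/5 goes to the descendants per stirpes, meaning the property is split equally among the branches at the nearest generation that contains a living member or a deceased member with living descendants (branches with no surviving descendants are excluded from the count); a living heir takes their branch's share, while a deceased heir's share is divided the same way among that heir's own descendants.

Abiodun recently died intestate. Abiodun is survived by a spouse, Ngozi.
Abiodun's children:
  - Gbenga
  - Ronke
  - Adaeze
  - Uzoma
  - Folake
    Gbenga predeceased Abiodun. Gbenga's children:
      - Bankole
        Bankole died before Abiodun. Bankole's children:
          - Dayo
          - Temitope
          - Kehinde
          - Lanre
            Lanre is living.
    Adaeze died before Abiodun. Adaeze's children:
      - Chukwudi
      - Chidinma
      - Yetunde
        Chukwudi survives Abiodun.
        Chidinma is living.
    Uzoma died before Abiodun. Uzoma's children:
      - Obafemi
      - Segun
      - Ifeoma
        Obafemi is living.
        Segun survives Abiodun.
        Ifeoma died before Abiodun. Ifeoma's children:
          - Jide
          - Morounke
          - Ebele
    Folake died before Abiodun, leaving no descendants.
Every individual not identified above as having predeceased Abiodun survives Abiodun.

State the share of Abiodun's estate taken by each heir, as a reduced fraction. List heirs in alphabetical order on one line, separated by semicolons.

Ngozi, as surviving spouse, takes 2/5.
The remaining 3/5 passes to Abiodun's descendants per stirpes.
Folake left no surviving issue, so that branch lapses and is disregarded.
The 3/5 is divided into 4 equal shares of 3/20 among Gbenga, Ronke, Adaeze, Uzoma.
Gbenga predeceased; the 3/20 allotted to Gbenga's branch passes to Gbenga's issue by representation.
Bankole's line is the sole branch at this level, so the full 3/20 passes to Bankole's issue by representation.
The 3/20 is divided into 4 equal shares of 3/80 among Dayo, Temitope, Kehinde, Lanre.
Dayo is living and takes 3/80.
Temitope is living and takes 3/80.
Kehinde is living and takes 3/80.
Lanre is living and takes 3/80.
Ronke is living and takes 3/20.
Adaeze predeceased; the 3/20 allotted to Adaeze's branch passes to Adaeze's issue by representation.
The 3/20 is divided into 3 equal shares of 1/20 among Chukwudi, Chidinma, Yetunde.
Chukwudi is living and takes 1/20.
Chidinma is living and takes 1/20.
Yetunde is living and takes 1/20.
Uzoma predeceased; the 3/20 allotted to Uzoma's branch passes to Uzoma's issue by representation.
The 3/20 is divided into 3 equal shares of 1/20 among Obafemi, Segun, Ifeoma.
Obafemi is living and takes 1/20.
Segun is living and takes 1/20.
Ifeoma predeceased; the 1/20 allotted to Ifeoma's branch passes to Ifeoma's issue by representation.
The 1/20 is divided into 3 equal shares of 1/60 among Jide, Morounke, Ebele.
Jide is living and takes 1/60.
Morounke is living and takes 1/60.
Ebele is living and takes 1/60.

Chidinma 1/20; Chukwudi 1/20; Dayo 3/80; Ebele 1/60; Jide 1/60; Kehinde 3/80; Lanre 3/80; Morounke 1/60; Ngozi 2/5; Obafemi 1/20; Ronke 3/20; Segun 1/20; Temitope 3/80; Yetunde 1/20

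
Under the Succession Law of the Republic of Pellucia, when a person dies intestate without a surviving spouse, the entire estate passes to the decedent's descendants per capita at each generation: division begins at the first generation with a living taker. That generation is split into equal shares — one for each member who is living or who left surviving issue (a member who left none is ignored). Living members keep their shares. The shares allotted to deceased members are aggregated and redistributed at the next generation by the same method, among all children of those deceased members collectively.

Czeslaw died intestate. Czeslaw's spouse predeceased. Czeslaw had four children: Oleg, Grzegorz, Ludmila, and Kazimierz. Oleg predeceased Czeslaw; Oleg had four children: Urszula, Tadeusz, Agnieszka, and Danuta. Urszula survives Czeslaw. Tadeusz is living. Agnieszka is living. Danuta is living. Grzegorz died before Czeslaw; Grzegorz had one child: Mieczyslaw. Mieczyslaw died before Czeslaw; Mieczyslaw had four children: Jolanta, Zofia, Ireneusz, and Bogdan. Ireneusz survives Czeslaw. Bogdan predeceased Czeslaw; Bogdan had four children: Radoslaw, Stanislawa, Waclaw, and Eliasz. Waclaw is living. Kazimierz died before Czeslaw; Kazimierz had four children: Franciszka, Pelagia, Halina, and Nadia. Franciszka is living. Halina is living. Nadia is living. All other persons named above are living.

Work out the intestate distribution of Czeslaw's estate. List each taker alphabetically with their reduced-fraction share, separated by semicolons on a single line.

There is no surviving spouse, so the entire estate passes to Czeslaw's descendants per capita at each generation.
At generation 1 (Oleg, Grzegorz, Ludmila, Kazimierz) there are 4 shares of (1)/4 = 1/4 each.
Living: Ludmila — each takes 1/4.
Deceased: Oleg, Grzegorz, and Kazimierz. Their combined 3/4 is pooled and carried to generation 2.
At generation 2 (Urszula, Tadeusz, Agnieszka, Danuta, Mieczyslaw, Franciszka, Pelagia, Halina, Nadia) there are 9 shares of (3/4)/9 = 1/12 each.
Living: Urszula, Tadeusz, Agnieszka, Danuta, Franciszka, Pelagia, Halina, and Nadia — each takes 1/12.
Deceased: Mieczyslaw. That 1/12 share is carried to generation 3.
At generation 3 (Jolanta, Zofia, Ireneusz, Bogdan) there are 4 shares of (1/12)/4 = 1/48 each.
Living: Jolanta, Zofia, and Ireneusz — each takes 1/48.
Deceased: Bogdan. That 1/48 share is carried to generation 4.
At generation 4 (Radoslaw, Stanislawa, Waclaw, Eliasz) there are 4 shares of (1/48)/4 = 1/192 each.
Living: Radoslaw, Stanislawa, Waclaw, and Eliasz — each takes 1/192.

Agnieszka 1/12; Danuta 1/12; Eliasz 1/192; Franciszka 1/12; Halina 1/12; Ireneusz 1/48; Jolanta 1/48; Ludmila 1/4; Nadia 1/12; Pelagia 1/12; Radoslaw 1/192; Stanislawa 1/192; Tadeusz 1/12; Urszula 1/12; Waclaw 1/192; Zofia 1/48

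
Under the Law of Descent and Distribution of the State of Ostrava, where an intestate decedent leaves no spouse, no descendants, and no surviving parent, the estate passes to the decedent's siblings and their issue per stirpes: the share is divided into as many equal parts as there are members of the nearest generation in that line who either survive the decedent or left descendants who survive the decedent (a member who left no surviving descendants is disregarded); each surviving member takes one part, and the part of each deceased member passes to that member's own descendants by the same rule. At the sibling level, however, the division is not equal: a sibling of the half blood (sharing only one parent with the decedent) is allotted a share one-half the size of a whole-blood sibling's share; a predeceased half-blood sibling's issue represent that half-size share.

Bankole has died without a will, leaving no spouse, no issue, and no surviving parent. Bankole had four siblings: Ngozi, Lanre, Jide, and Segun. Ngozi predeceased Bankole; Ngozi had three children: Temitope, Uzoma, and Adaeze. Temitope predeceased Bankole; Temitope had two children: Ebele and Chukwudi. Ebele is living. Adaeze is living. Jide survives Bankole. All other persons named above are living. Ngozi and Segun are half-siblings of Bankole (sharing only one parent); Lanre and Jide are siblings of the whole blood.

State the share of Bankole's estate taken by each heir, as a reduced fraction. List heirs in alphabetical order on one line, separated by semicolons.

No spouse, descendants, or parent survives, so the estate passes to Bankole's siblings per stirpes.
Half-blood siblings count for one-half the weight of whole-blood siblings at the initial division.
Dividing 1 in proportion to weights (total weight 3): Ngozi (weight 1/2) → 1/6; Lanre (weight 1) → 1/3; Jide (weight 1) → 1/3; Segun (weight 1/2) → 1/6.
Ngozi predeceased; the 1/6 allotted to Ngozi's branch passes to Ngozi's issue by representation.
The 1/6 is divided into 3 equal shares of 1/18 among Temitope, Uzoma, Adaeze.
Temitope predeceased; the 1/18 allotted to Temitope's branch passes to Temitope's issue by representation.
The 1/18 is divided into 2 equal shares of 1/36 among Ebele, Chukwudi.
Ebele is living and takes 1/36.
Chukwudi is living and takes 1/36.
Uzoma is living and takes 1/18.
Adaeze is living and takes 1/18.
Lanre is living and takes 1/3.
Jide is living and takes 1/3.
Segun is living and takes 1/6.

Adaeze 1/18; Chukwudi 1/36; Ebele 1/36; Jide 1/3; Lanre 1/3; Segun 1/6; Uzoma 1/18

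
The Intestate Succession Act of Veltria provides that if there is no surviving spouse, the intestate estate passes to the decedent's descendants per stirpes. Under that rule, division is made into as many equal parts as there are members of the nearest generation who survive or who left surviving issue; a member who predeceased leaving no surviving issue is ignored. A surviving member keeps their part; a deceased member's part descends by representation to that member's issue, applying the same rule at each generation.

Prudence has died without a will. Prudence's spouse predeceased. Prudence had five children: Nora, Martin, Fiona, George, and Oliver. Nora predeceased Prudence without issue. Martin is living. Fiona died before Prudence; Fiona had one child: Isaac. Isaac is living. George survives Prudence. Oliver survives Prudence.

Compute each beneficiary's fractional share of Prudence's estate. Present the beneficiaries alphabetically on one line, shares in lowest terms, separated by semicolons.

There is no surviving spouse, so the entire estate passes to Prudence's descendants per stirpes.
Nora left no surviving issue, so that branch lapses and is disregarded.
The estate is divided into 4 equal shares of 1/4 among Martin, Fiona, George, Oliver.
Martin is living and takes 1/4.
Fiona predeceased; the 1/4 allotted to Fiona's branch passes to Fiona's issue by representation.
Isaac is the sole taker at this level and receives the full 1/4.
George is living and takes 1/4.
Oliver is living and takes 1/4.

George 1/4; Isaac 1/4; Martin 1/4; Oliver 1/4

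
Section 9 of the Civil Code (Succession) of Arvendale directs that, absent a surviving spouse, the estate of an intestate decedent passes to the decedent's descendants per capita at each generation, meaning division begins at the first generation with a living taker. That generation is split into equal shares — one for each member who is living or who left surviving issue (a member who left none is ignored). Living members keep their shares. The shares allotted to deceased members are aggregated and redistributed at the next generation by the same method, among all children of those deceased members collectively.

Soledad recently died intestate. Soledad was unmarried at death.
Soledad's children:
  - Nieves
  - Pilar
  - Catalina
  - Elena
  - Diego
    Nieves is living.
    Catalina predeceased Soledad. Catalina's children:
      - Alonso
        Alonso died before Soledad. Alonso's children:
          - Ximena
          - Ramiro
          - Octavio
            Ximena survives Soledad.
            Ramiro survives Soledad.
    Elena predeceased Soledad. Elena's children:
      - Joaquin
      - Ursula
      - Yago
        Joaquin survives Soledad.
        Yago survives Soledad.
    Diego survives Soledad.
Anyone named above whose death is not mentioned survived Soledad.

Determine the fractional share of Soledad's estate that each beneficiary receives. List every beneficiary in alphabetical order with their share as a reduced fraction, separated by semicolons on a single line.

There is no surviving spouse, so the entire estate passes to Soledad's descendants per capita at each generation.
At generation 1 (Nieves, Pilar, Catalina, Elena, Diego) there are 5 shares of (1)/5 = 1/5 each.
Living: Nieves, Pilar, and Diego — each takes 1/5.
Deceased: Catalina and Elena. Their combined 2/5 is pooled and carried to generation 2.
At generation 2 (Alonso, Joaquin, Ursula, Yago) there are 4 shares of (2/5)/4 = 1/10 each.
Living: Joaquin, Ursula, and Yago — each takes 1/10.
Deceased: Alonso. That 1/10 share is carried to generation 3.
At generation 3 (Ximena, Ramiro, Octavio) there are 3 shares of (1/10)/3 = 1/30 each.
Living: Ximena, Ramiro, and Octavio — each takes 1/30.

Diego 1/5; Joaquin 1/10; Nieves 1/5; Octavio 1/30; Pilar 1/5; Ramiro 1/30; Ursula 1/10; Ximena 1/30; Yago 1/10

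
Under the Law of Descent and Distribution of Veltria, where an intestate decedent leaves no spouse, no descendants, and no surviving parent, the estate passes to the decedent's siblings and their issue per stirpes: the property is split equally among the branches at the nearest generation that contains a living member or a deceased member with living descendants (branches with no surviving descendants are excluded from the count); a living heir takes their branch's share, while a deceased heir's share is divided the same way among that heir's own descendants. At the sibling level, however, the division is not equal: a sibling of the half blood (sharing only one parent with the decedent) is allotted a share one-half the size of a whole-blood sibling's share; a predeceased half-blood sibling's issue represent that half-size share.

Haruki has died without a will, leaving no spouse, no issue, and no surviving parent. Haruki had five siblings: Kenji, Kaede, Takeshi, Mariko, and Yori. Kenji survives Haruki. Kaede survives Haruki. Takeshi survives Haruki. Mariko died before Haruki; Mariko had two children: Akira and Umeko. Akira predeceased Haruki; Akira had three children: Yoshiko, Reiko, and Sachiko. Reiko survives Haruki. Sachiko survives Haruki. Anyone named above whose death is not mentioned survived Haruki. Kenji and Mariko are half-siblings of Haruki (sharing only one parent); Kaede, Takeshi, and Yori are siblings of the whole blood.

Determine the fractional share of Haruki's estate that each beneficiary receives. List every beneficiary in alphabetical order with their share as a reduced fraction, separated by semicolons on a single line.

Kaede 1/4; Kenji 1/8; Reiko 1/48; Sachiko 1/48; Takeshi 1/4; Umeko 1/16; Yori 1/4; Yoshiko 1/48

No spouse, descendants, or parent survives, so the estate passes to Haruki's siblings per stirpes.
Half-blood siblings count for one-half the weight of whole-blood siblings at the initial division.
Dividing 1 in proportion to weights (total weight 4): Kenji (weight 1/2) → 1/8; Kaede (weight 1) → 1/4; Takeshi (weight 1) → 1/4; Mariko (weight 1/2) → 1/8; Yori (weight 1) → 1/4.
Kenji is living and takes 1/8.
Kaede is living and takes 1/4.
Takeshi is living and takes 1/4.
Mariko predeceased; the 1/8 allotted to Mariko's branch passes to Mariko's issue by representation.
The 1/8 is divided into 2 equal shares of 1/16 among Akira, Umeko.
Akira predeceased; the 1/16 allotted to Akira's branch passes to Akira's issue by representation.
The 1/16 is divided into 3 equal shares of 1/48 among Yoshiko, Reiko, Sachiko.
Yoshiko is living and takes 1/48.
Reiko is living and takes 1/48.
Sachiko is living and takes 1/48.
Umeko is living and takes 1/16.
Yori is living and takes 1/4.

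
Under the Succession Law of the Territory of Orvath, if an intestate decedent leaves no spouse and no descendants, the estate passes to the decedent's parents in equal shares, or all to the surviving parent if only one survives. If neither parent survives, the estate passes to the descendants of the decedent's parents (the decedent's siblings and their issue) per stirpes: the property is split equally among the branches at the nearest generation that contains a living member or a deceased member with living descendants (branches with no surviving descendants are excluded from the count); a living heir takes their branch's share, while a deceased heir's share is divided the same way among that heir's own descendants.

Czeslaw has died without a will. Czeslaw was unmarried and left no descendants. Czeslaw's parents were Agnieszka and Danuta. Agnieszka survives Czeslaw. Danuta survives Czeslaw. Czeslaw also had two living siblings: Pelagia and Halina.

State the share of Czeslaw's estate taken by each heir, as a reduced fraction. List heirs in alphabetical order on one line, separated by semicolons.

Agnieszka 1/2; Danuta 1/2

Both parents survive, so Agnieszka and Danuta each take 1/2. The siblings take nothing because a surviving parent has priority.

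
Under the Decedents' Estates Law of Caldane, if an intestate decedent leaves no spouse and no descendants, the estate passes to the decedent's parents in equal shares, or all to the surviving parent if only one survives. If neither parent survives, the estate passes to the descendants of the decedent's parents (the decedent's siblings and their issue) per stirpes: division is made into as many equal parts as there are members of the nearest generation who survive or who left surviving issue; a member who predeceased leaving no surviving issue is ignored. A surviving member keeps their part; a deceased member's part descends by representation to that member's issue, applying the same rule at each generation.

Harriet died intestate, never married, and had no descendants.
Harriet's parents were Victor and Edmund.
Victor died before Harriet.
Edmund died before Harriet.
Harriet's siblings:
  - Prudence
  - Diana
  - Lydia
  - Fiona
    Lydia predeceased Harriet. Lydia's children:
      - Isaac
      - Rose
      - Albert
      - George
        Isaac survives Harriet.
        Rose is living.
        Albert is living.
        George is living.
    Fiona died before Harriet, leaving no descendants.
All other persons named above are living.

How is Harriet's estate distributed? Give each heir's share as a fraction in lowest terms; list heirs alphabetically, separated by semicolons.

Albert 1/12; Diana 1/3; George 1/12; Isaac 1/12; Prudence 1/3; Rose 1/12

Neither parent survives and there are no descendants, so the estate passes to Harriet's siblings and their issue per stirpes.
Fiona left no surviving issue, so that branch lapses and is disregarded.
The estate is divided into 3 equal shares of 1/3 among Prudence, Diana, Lydia.
Prudence is living and takes 1/3.
Diana is living and takes 1/3.
Lydia predeceased; the 1/3 allotted to Lydia's branch passes to Lydia's issue by representation.
The 1/3 is divided into 4 equal shares of 1/12 among Isaac, Rose, Albert, George.
Isaac is living and takes 1/12.
Rose is living and takes 1/12.
Albert is living and takes 1/12.
George is living and takes 1/12.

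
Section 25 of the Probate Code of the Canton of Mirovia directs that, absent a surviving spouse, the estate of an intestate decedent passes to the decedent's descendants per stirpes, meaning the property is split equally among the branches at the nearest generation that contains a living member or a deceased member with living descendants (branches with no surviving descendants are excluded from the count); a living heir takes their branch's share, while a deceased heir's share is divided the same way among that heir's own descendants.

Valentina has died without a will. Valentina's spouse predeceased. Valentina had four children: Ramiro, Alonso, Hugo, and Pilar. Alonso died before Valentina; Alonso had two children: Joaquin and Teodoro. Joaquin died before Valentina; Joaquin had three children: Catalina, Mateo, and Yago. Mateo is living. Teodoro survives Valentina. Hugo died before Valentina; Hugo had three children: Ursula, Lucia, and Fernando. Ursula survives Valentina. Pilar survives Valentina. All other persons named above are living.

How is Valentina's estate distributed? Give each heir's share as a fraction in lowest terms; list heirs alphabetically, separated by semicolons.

There is no surviving spouse, so the entire estate passes to Valentina's descendants per stirpes.
The estate is divided into 4 equal shares of 1/4 among Ramiro, Alonso, Hugo, Pilar.
Ramiro is living and takes 1/4.
Alonso predeceased; the 1/4 allotted to Alonso's branch passes to Alonso's issue by representation.
The 1/4 is divided into 2 equal shares of 1/8 among Joaquin, Teodoro.
Joaquin predeceased; the 1/8 allotted to Joaquin's branch passes to Joaquin's issue by representation.
The 1/8 is divided into 3 equal shares of 1/24 among Catalina, Mateo, Yago.
Catalina is living and takes 1/24.
Mateo is living and takes 1/24.
Yago is living and takes 1/24.
Teodoro is living and takes 1/8.
Hugo predeceased; the 1/4 allotted to Hugo's branch passes to Hugo's issue by representation.
The 1/4 is divided into 3 equal shares of 1/12 among Ursula, Lucia, Fernando.
Ursula is living and takes 1/12.
Lucia is living and takes 1/12.
Fernando is living and takes 1/12.
Pilar is living and takes 1/4.

Catalina 1/24; Fernando 1/12; Lucia 1/12; Mateo 1/24; Pilar 1/4; Ramiro 1/4; Teodoro 1/8; Ursula 1/12; Yago 1/24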